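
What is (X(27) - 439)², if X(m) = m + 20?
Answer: 153664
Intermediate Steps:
X(m) = 20 + m
(X(27) - 439)² = ((20 + 27) - 439)² = (47 - 439)² = (-392)² = 153664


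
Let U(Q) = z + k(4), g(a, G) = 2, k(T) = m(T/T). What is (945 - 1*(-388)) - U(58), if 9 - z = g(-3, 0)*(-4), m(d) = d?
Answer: 1315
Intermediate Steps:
k(T) = 1 (k(T) = T/T = 1)
z = 17 (z = 9 - 2*(-4) = 9 - 1*(-8) = 9 + 8 = 17)
U(Q) = 18 (U(Q) = 17 + 1 = 18)
(945 - 1*(-388)) - U(58) = (945 - 1*(-388)) - 1*18 = (945 + 388) - 18 = 1333 - 18 = 1315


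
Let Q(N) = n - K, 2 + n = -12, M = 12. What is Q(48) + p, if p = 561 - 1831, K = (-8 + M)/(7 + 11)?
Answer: -11558/9 ≈ -1284.2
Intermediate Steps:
K = 2/9 (K = (-8 + 12)/(7 + 11) = 4/18 = 4*(1/18) = 2/9 ≈ 0.22222)
n = -14 (n = -2 - 12 = -14)
Q(N) = -128/9 (Q(N) = -14 - 1*2/9 = -14 - 2/9 = -128/9)
p = -1270
Q(48) + p = -128/9 - 1270 = -11558/9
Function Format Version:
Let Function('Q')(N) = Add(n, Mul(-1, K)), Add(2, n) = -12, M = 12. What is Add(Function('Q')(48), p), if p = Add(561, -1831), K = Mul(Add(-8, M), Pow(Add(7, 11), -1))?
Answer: Rational(-11558, 9) ≈ -1284.2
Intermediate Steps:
K = Rational(2, 9) (K = Mul(Add(-8, 12), Pow(Add(7, 11), -1)) = Mul(4, Pow(18, -1)) = Mul(4, Rational(1, 18)) = Rational(2, 9) ≈ 0.22222)
n = -14 (n = Add(-2, -12) = -14)
Function('Q')(N) = Rational(-128, 9) (Function('Q')(N) = Add(-14, Mul(-1, Rational(2, 9))) = Add(-14, Rational(-2, 9)) = Rational(-128, 9))
p = -1270
Add(Function('Q')(48), p) = Add(Rational(-128, 9), -1270) = Rational(-11558, 9)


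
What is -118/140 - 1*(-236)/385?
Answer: -177/770 ≈ -0.22987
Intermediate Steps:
-118/140 - 1*(-236)/385 = -118*1/140 + 236*(1/385) = -59/70 + 236/385 = -177/770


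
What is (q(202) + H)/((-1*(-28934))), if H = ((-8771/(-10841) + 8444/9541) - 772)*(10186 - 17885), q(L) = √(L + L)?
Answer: 613424044383083/2992758806254 + √101/14467 ≈ 204.97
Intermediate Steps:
q(L) = √2*√L (q(L) = √(2*L) = √2*√L)
H = 613424044383083/103433981 (H = ((-8771*(-1/10841) + 8444*(1/9541)) - 772)*(-7699) = ((8771/10841 + 8444/9541) - 772)*(-7699) = (175225515/103433981 - 772)*(-7699) = -79675807817/103433981*(-7699) = 613424044383083/103433981 ≈ 5.9306e+6)
(q(202) + H)/((-1*(-28934))) = (√2*√202 + 613424044383083/103433981)/((-1*(-28934))) = (2*√101 + 613424044383083/103433981)/28934 = (613424044383083/103433981 + 2*√101)*(1/28934) = 613424044383083/2992758806254 + √101/14467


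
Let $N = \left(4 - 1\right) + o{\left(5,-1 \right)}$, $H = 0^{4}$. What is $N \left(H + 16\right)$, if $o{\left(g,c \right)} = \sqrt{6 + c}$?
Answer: $48 + 16 \sqrt{5} \approx 83.777$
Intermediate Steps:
$H = 0$
$N = 3 + \sqrt{5}$ ($N = \left(4 - 1\right) + \sqrt{6 - 1} = 3 + \sqrt{5} \approx 5.2361$)
$N \left(H + 16\right) = \left(3 + \sqrt{5}\right) \left(0 + 16\right) = \left(3 + \sqrt{5}\right) 16 = 48 + 16 \sqrt{5}$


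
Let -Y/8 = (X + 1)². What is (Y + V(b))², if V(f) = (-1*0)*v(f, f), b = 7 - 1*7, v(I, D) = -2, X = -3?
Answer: 1024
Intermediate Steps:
b = 0 (b = 7 - 7 = 0)
V(f) = 0 (V(f) = -1*0*(-2) = 0*(-2) = 0)
Y = -32 (Y = -8*(-3 + 1)² = -8*(-2)² = -8*4 = -32)
(Y + V(b))² = (-32 + 0)² = (-32)² = 1024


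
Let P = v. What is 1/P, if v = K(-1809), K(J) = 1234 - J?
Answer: 1/3043 ≈ 0.00032862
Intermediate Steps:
v = 3043 (v = 1234 - 1*(-1809) = 1234 + 1809 = 3043)
P = 3043
1/P = 1/3043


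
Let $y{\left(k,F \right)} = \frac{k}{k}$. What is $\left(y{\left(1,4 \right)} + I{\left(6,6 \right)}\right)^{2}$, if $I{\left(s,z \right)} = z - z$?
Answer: $1$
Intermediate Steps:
$y{\left(k,F \right)} = 1$
$I{\left(s,z \right)} = 0$
$\left(y{\left(1,4 \right)} + I{\left(6,6 \right)}\right)^{2} = \left(1 + 0\right)^{2} = 1^{2} = 1$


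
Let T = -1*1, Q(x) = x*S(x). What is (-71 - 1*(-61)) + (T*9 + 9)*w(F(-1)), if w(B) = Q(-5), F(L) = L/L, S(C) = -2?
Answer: -10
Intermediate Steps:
F(L) = 1
Q(x) = -2*x (Q(x) = x*(-2) = -2*x)
w(B) = 10 (w(B) = -2*(-5) = 10)
T = -1
(-71 - 1*(-61)) + (T*9 + 9)*w(F(-1)) = (-71 - 1*(-61)) + (-1*9 + 9)*10 = (-71 + 61) + (-9 + 9)*10 = -10 + 0*10 = -10 + 0 = -10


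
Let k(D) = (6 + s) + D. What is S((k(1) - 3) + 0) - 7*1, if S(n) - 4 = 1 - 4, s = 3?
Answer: -6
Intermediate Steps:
k(D) = 9 + D (k(D) = (6 + 3) + D = 9 + D)
S(n) = 1 (S(n) = 4 + (1 - 4) = 4 - 3 = 1)
S((k(1) - 3) + 0) - 7*1 = 1 - 7*1 = 1 - 7 = -6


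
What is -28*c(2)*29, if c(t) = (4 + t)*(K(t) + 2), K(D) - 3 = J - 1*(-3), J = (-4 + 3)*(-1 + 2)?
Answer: -34104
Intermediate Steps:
J = -1 (J = -1*1 = -1)
K(D) = 5 (K(D) = 3 + (-1 - 1*(-3)) = 3 + (-1 + 3) = 3 + 2 = 5)
c(t) = 28 + 7*t (c(t) = (4 + t)*(5 + 2) = (4 + t)*7 = 28 + 7*t)
-28*c(2)*29 = -28*(28 + 7*2)*29 = -28*(28 + 14)*29 = -28*42*29 = -1176*29 = -34104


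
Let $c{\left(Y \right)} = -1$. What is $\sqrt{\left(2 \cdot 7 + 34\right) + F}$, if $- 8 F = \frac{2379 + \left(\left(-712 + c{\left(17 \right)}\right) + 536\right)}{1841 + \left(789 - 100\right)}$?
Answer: $\frac{21 \sqrt{2780470}}{5060} \approx 6.9203$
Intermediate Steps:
$F = - \frac{1101}{10120}$ ($F = - \frac{\left(2379 + \left(\left(-712 - 1\right) + 536\right)\right) \frac{1}{1841 + \left(789 - 100\right)}}{8} = - \frac{\left(2379 + \left(-713 + 536\right)\right) \frac{1}{1841 + \left(789 - 100\right)}}{8} = - \frac{\left(2379 - 177\right) \frac{1}{1841 + 689}}{8} = - \frac{2202 \cdot \frac{1}{2530}}{8} = \left(- \frac{1}{8}\right) \frac{1101}{1265} = - \frac{1101}{10120} \approx -0.10879$)
$\sqrt{\left(2 \cdot 7 + 34\right) + F} = \sqrt{\left(2 \cdot 7 + 34\right) - \frac{1101}{10120}} = \sqrt{\left(14 + 34\right) - \frac{1101}{10120}} = \sqrt{48 - \frac{1101}{10120}} = \sqrt{\frac{484659}{10120}} = \frac{21 \sqrt{2780470}}{5060}$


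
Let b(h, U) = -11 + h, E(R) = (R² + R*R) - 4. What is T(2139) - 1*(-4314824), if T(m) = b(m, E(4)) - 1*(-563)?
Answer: 4317515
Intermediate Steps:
E(R) = -4 + 2*R² (E(R) = (R² + R²) - 4 = 2*R² - 4 = -4 + 2*R²)
T(m) = 552 + m (T(m) = (-11 + m) - 1*(-563) = (-11 + m) + 563 = 552 + m)
T(2139) - 1*(-4314824) = (552 + 2139) - 1*(-4314824) = 2691 + 4314824 = 4317515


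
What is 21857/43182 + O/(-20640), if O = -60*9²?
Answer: 5508275/7427304 ≈ 0.74162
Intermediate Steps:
O = -4860 (O = -60*81 = -4860)
21857/43182 + O/(-20640) = 21857/43182 - 4860/(-20640) = 21857*(1/43182) - 4860*(-1/20640) = 21857/43182 + 81/344 = 5508275/7427304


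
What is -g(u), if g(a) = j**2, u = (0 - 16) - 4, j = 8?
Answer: -64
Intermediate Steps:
u = -20 (u = -16 - 4 = -20)
g(a) = 64 (g(a) = 8**2 = 64)
-g(u) = -1*64 = -64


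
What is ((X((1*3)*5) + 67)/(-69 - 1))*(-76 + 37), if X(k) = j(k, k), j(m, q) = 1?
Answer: 1326/35 ≈ 37.886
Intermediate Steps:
X(k) = 1
((X((1*3)*5) + 67)/(-69 - 1))*(-76 + 37) = ((1 + 67)/(-69 - 1))*(-76 + 37) = (68/(-70))*(-39) = (68*(-1/70))*(-39) = -34/35*(-39) = 1326/35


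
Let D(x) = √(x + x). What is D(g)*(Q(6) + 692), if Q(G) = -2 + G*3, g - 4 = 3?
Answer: 708*√14 ≈ 2649.1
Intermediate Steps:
g = 7 (g = 4 + 3 = 7)
Q(G) = -2 + 3*G
D(x) = √2*√x (D(x) = √(2*x) = √2*√x)
D(g)*(Q(6) + 692) = (√2*√7)*((-2 + 3*6) + 692) = √14*((-2 + 18) + 692) = √14*(16 + 692) = √14*708 = 708*√14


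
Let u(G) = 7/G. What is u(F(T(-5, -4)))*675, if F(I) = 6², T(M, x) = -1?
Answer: 525/4 ≈ 131.25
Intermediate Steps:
F(I) = 36
u(F(T(-5, -4)))*675 = (7/36)*675 = 525/4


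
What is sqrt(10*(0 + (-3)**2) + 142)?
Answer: 2*sqrt(58) ≈ 15.232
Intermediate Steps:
sqrt(10*(0 + (-3)**2) + 142) = sqrt(10*(0 + 9) + 142) = sqrt(10*9 + 142) = sqrt(90 + 142) = sqrt(232) = 2*sqrt(58)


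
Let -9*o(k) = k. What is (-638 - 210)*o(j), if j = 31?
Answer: 26288/9 ≈ 2920.9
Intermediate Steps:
o(k) = -k/9
(-638 - 210)*o(j) = (-638 - 210)*(-⅑*31) = -848*(-31/9) = 26288/9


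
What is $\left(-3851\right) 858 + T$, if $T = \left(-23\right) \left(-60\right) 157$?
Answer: $-3087498$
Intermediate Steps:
$T = 216660$ ($T = 1380 \cdot 157 = 216660$)
$\left(-3851\right) 858 + T = \left(-3851\right) 858 + 216660 = -3304158 + 216660 = -3087498$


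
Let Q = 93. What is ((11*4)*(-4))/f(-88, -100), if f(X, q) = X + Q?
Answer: -176/5 ≈ -35.200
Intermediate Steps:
f(X, q) = 93 + X (f(X, q) = X + 93 = 93 + X)
((11*4)*(-4))/f(-88, -100) = ((11*4)*(-4))/(93 - 88) = (44*(-4))/5 = -176*⅕ = -176/5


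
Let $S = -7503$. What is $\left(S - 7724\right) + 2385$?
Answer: $-12842$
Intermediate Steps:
$\left(S - 7724\right) + 2385 = \left(-7503 - 7724\right) + 2385 = -15227 + 2385 = -12842$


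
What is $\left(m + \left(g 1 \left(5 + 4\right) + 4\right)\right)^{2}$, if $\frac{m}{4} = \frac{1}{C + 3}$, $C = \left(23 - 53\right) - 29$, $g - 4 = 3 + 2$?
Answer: $\frac{1413721}{196} \approx 7212.9$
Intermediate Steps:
$g = 9$ ($g = 4 + \left(3 + 2\right) = 4 + 5 = 9$)
$C = -59$ ($C = -30 - 29 = -59$)
$m = - \frac{1}{14}$ ($m = \frac{4}{-59 + 3} = \frac{4}{-56} = 4 \left(- \frac{1}{56}\right) = - \frac{1}{14} \approx -0.071429$)
$\left(m + \left(g 1 \left(5 + 4\right) + 4\right)\right)^{2} = \left(- \frac{1}{14} + \left(9 \cdot 1 \left(5 + 4\right) + 4\right)\right)^{2} = \left(- \frac{1}{14} + \left(9 \cdot 1 \cdot 9 + 4\right)\right)^{2} = \left(- \frac{1}{14} + \left(9 \cdot 9 + 4\right)\right)^{2} = \left(- \frac{1}{14} + \left(81 + 4\right)\right)^{2} = \left(- \frac{1}{14} + 85\right)^{2} = \left(\frac{1189}{14}\right)^{2} = \frac{1413721}{196}$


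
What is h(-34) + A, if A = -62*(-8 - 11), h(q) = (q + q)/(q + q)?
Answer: 1179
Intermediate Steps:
h(q) = 1 (h(q) = (2*q)/((2*q)) = (2*q)*(1/(2*q)) = 1)
A = 1178 (A = -62*(-19) = 1178)
h(-34) + A = 1 + 1178 = 1179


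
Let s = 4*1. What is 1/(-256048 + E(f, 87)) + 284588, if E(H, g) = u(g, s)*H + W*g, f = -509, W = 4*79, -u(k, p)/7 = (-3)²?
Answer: 55918411531/196489 ≈ 2.8459e+5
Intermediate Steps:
s = 4
u(k, p) = -63 (u(k, p) = -7*(-3)² = -7*9 = -63)
W = 316
E(H, g) = -63*H + 316*g
1/(-256048 + E(f, 87)) + 284588 = 1/(-256048 + (-63*(-509) + 316*87)) + 284588 = 1/(-256048 + (32067 + 27492)) + 284588 = 1/(-256048 + 59559) + 284588 = 1/(-196489) + 284588 = -1/196489 + 284588 = 55918411531/196489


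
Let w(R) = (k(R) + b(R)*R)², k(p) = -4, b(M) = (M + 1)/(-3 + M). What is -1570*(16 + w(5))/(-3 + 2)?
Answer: 215090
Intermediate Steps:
b(M) = (1 + M)/(-3 + M)
w(R) = (-4 + R*(1 + R)/(-3 + R))² (w(R) = (-4 + ((1 + R)/(-3 + R))*R)² = (-4 + R*(1 + R)/(-3 + R))²)
-1570*(16 + w(5))/(-3 + 2) = -1570*(16 + (12 + 5² - 3*5)²/(-3 + 5)²)/(-3 + 2) = -1570*(16 + (12 + 25 - 15)²/2²)/(-1) = -1570*(16 + (¼)*22²)*(-1) = -1570*(16 + (¼)*484)*(-1) = -1570*(16 + 121)*(-1) = -215090*(-1) = -1570*(-137) = 215090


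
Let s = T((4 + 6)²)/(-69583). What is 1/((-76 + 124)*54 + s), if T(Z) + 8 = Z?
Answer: 69583/180359044 ≈ 0.00038580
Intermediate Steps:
T(Z) = -8 + Z
s = -92/69583 (s = (-8 + (4 + 6)²)/(-69583) = (-8 + 10²)*(-1/69583) = (-8 + 100)*(-1/69583) = 92*(-1/69583) = -92/69583 ≈ -0.0013222)
1/((-76 + 124)*54 + s) = 1/((-76 + 124)*54 - 92/69583) = 1/(48*54 - 92/69583) = 1/(2592 - 92/69583) = 1/(180359044/69583) = 69583/180359044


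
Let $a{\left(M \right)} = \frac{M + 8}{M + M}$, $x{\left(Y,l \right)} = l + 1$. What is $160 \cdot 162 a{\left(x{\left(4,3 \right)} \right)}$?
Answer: $38880$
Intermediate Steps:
$x{\left(Y,l \right)} = 1 + l$
$a{\left(M \right)} = \frac{8 + M}{2 M}$
$160 \cdot 162 a{\left(x{\left(4,3 \right)} \right)} = 160 \cdot 162 \frac{8 + \left(1 + 3\right)}{2 \left(1 + 3\right)} = 25920 \frac{8 + 4}{2 \cdot 4} = 25920 \cdot \frac{1}{2} \cdot \frac{1}{4} \cdot 12 = 25920 \cdot \frac{3}{2} = 38880$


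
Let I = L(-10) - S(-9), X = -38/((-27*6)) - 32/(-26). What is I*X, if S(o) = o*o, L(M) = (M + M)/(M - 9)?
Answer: -2343817/20007 ≈ -117.15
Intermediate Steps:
X = 1543/1053 (X = -38/(-162) - 32*(-1/26) = -38*(-1/162) + 16/13 = 19/81 + 16/13 = 1543/1053 ≈ 1.4653)
L(M) = 2*M/(-9 + M) (L(M) = (2*M)/(-9 + M) = 2*M/(-9 + M))
S(o) = o**2
I = -1519/19 (I = 2*(-10)/(-9 - 10) - 1*(-9)**2 = 2*(-10)/(-19) - 1*81 = 2*(-10)*(-1/19) - 81 = 20/19 - 81 = -1519/19 ≈ -79.947)
I*X = -1519/19*1543/1053 = -2343817/20007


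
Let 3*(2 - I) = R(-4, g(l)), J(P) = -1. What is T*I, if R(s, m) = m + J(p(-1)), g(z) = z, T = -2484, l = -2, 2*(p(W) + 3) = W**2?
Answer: -7452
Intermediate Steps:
p(W) = -3 + W**2/2
R(s, m) = -1 + m (R(s, m) = m - 1 = -1 + m)
I = 3 (I = 2 - (-1 - 2)/3 = 2 - 1/3*(-3) = 2 + 1 = 3)
T*I = -2484*3 = -7452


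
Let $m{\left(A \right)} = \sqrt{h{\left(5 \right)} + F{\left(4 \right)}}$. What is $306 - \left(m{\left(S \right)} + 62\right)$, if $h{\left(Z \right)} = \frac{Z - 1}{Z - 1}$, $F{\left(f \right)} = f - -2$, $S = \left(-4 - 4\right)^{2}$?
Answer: $244 - \sqrt{7} \approx 241.35$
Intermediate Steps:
$S = 64$ ($S = \left(-8\right)^{2} = 64$)
$F{\left(f \right)} = 2 + f$ ($F{\left(f \right)} = f + 2 = 2 + f$)
$h{\left(Z \right)} = 1$ ($h{\left(Z \right)} = \frac{-1 + Z}{-1 + Z} = 1$)
$m{\left(A \right)} = \sqrt{7}$ ($m{\left(A \right)} = \sqrt{1 + \left(2 + 4\right)} = \sqrt{1 + 6} = \sqrt{7}$)
$306 - \left(m{\left(S \right)} + 62\right) = 306 - \left(\sqrt{7} + 62\right) = 306 - \left(62 + \sqrt{7}\right) = 244 - \sqrt{7}$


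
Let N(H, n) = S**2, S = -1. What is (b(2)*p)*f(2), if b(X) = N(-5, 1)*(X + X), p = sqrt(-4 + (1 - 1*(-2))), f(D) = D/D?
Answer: 4*I ≈ 4.0*I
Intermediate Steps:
f(D) = 1
N(H, n) = 1 (N(H, n) = (-1)**2 = 1)
p = I (p = sqrt(-4 + (1 + 2)) = sqrt(-4 + 3) = sqrt(-1) = I ≈ 1.0*I)
b(X) = 2*X (b(X) = 1*(X + X) = 1*(2*X) = 2*X)
(b(2)*p)*f(2) = ((2*2)*I)*1 = (4*I)*1 = 4*I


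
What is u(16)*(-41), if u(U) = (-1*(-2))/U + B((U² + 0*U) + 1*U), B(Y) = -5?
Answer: 1599/8 ≈ 199.88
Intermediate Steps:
u(U) = -5 + 2/U (u(U) = (-1*(-2))/U - 5 = 2/U - 5 = -5 + 2/U)
u(16)*(-41) = (-5 + 2/16)*(-41) = (-5 + 2*(1/16))*(-41) = (-5 + ⅛)*(-41) = -39/8*(-41) = 1599/8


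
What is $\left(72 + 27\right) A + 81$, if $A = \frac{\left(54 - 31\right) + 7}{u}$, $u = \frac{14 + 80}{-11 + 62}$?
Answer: $\frac{79542}{47} \approx 1692.4$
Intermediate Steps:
$u = \frac{94}{51} \approx 1.8431$
$A = \frac{765}{47}$ ($A = \frac{\left(54 - 31\right) + 7}{\frac{94}{51}} = \left(23 + 7\right) \frac{51}{94} = 30 \cdot \frac{51}{94} = \frac{765}{47} \approx 16.277$)
$\left(72 + 27\right) A + 81 = \left(72 + 27\right) \frac{765}{47} + 81 = 99 \cdot \frac{765}{47} + 81 = \frac{75735}{47} + 81 = \frac{79542}{47}$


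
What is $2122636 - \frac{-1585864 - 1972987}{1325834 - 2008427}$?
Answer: $\frac{1448892916297}{682593} \approx 2.1226 \cdot 10^{6}$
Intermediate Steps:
$2122636 - \frac{-1585864 - 1972987}{1325834 - 2008427} = 2122636 - - \frac{3558851}{-682593} = 2122636 - \left(-3558851\right) \left(- \frac{1}{682593}\right) = 2122636 - \frac{3558851}{682593} = \frac{1448892916297}{682593}$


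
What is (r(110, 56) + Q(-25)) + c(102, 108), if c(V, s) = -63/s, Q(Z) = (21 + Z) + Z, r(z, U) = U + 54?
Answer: 965/12 ≈ 80.417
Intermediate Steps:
r(z, U) = 54 + U
Q(Z) = 21 + 2*Z
(r(110, 56) + Q(-25)) + c(102, 108) = ((54 + 56) + (21 + 2*(-25))) - 63/108 = (110 + (21 - 50)) - 63*1/108 = (110 - 29) - 7/12 = 81 - 7/12 = 965/12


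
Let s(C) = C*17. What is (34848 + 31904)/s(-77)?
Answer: -9536/187 ≈ -50.995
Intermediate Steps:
s(C) = 17*C
(34848 + 31904)/s(-77) = (34848 + 31904)/((17*(-77))) = 66752/(-1309) = 66752*(-1/1309) = -9536/187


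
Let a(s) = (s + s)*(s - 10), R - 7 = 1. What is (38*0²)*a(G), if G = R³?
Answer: 0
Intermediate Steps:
R = 8 (R = 7 + 1 = 8)
G = 512 (G = 8³ = 512)
a(s) = 2*s*(-10 + s) (a(s) = (2*s)*(-10 + s) = 2*s*(-10 + s))
(38*0²)*a(G) = (38*0²)*(2*512*(-10 + 512)) = (38*0)*(2*512*502) = 0*514048 = 0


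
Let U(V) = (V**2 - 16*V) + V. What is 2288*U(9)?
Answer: -123552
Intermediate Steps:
U(V) = V**2 - 15*V
2288*U(9) = 2288*(9*(-15 + 9)) = 2288*(9*(-6)) = 2288*(-54) = -123552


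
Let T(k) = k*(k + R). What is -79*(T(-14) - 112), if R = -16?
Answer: -24332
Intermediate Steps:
T(k) = k*(-16 + k) (T(k) = k*(k - 16) = k*(-16 + k))
-79*(T(-14) - 112) = -79*(-14*(-16 - 14) - 112) = -79*(-14*(-30) - 112) = -79*(420 - 112) = -79*308 = -24332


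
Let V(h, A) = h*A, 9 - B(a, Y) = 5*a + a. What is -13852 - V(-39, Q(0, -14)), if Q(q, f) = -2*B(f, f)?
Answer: -21106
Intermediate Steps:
B(a, Y) = 9 - 6*a (B(a, Y) = 9 - (5*a + a) = 9 - 6*a)
Q(q, f) = -18 + 12*f (Q(q, f) = -2*(9 - 6*f) = -18 + 12*f)
V(h, A) = A*h
-13852 - V(-39, Q(0, -14)) = -13852 - (-18 + 12*(-14))*(-39) = -13852 - (-18 - 168)*(-39) = -13852 - (-186)*(-39) = -13852 - 1*7254 = -13852 - 7254 = -21106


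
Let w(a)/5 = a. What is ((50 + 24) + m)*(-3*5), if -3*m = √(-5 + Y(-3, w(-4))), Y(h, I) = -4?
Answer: -1110 + 15*I ≈ -1110.0 + 15.0*I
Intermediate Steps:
w(a) = 5*a
m = -I (m = -√(-5 - 4)/3 = -I ≈ -1.0*I)
((50 + 24) + m)*(-3*5) = ((50 + 24) - I)*(-3*5) = (74 - I)*(-15) = -1110 + 15*I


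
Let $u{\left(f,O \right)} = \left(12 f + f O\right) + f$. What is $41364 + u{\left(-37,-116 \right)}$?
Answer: $45175$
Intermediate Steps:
$u{\left(f,O \right)} = 13 f + O f$ ($u{\left(f,O \right)} = \left(12 f + O f\right) + f = 13 f + O f$)
$41364 + u{\left(-37,-116 \right)} = 41364 - 37 \left(13 - 116\right) = 41364 - -3811 = 41364 + 3811 = 45175$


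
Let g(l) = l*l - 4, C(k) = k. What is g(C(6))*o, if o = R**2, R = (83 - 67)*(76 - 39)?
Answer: 11214848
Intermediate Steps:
R = 592 (R = 16*37 = 592)
g(l) = -4 + l**2 (g(l) = l**2 - 4 = -4 + l**2)
o = 350464 (o = 592**2 = 350464)
g(C(6))*o = (-4 + 6**2)*350464 = (-4 + 36)*350464 = 32*350464 = 11214848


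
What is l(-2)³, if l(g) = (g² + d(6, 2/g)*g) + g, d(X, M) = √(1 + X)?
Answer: 176 - 80*√7 ≈ -35.660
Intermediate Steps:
l(g) = g + g² + g*√7 (l(g) = (g² + √(1 + 6)*g) + g = (g² + √7*g) + g = (g² + g*√7) + g = g + g² + g*√7)
l(-2)³ = (-2*(1 - 2 + √7))³ = (-2*(-1 + √7))³ = (2 - 2*√7)³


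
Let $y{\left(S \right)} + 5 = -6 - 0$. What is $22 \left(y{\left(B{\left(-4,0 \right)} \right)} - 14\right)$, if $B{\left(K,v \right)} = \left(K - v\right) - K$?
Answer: $-550$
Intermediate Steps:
$B{\left(K,v \right)} = - v$
$y{\left(S \right)} = -11$ ($y{\left(S \right)} = -5 - 6 = -11$)
$22 \left(y{\left(B{\left(-4,0 \right)} \right)} - 14\right) = 22 \left(-11 - 14\right) = 22 \left(-25\right) = -550$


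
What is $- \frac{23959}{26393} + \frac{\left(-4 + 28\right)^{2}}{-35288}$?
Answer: $- \frac{107583445}{116419523} \approx -0.9241$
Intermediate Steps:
$- \frac{23959}{26393} + \frac{\left(-4 + 28\right)^{2}}{-35288} = \left(-23959\right) \frac{1}{26393} + 24^{2} \left(- \frac{1}{35288}\right) = - \frac{23959}{26393} + 576 \left(- \frac{1}{35288}\right) = - \frac{23959}{26393} - \frac{72}{4411} = - \frac{107583445}{116419523}$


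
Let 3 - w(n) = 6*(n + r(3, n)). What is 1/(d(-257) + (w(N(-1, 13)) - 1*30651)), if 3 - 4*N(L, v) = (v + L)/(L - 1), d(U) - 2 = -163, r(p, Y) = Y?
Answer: -1/30836 ≈ -3.2430e-5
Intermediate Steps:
d(U) = -161 (d(U) = 2 - 163 = -161)
N(L, v) = 3/4 - (L + v)/(4*(-1 + L)) (N(L, v) = 3/4 - (v + L)/(4*(L - 1)) = 3/4 - (L + v)/(4*(-1 + L)))
w(n) = 3 - 12*n (w(n) = 3 - 6*(n + n) = 3 - 6*2*n = 3 - 12*n)
1/(d(-257) + (w(N(-1, 13)) - 1*30651)) = 1/(-161 + ((3 - 3*(-3 - 1*13 + 2*(-1))/(-1 - 1)) - 1*30651)) = 1/(-161 + ((3 - 3*(-3 - 13 - 2)/(-2)) - 30651)) = 1/(-161 + ((3 - 3*(-1)*(-18)/2) - 30651)) = 1/(-161 + ((3 - 12*9/4) - 30651)) = 1/(-161 + ((3 - 27) - 30651)) = 1/(-161 + (-24 - 30651)) = 1/(-161 - 30675) = 1/(-30836) = -1/30836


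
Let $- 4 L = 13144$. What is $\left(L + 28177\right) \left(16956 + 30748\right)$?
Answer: $1187400264$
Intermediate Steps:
$L = -3286$ ($L = \left(- \frac{1}{4}\right) 13144 = -3286$)
$\left(L + 28177\right) \left(16956 + 30748\right) = \left(-3286 + 28177\right) \left(16956 + 30748\right) = 24891 \cdot 47704 = 1187400264$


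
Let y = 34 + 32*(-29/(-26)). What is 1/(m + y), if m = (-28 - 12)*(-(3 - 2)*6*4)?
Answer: 13/13386 ≈ 0.00097116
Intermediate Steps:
m = 960 (m = -40*(-6)*4 = -40*(-1*6)*4 = -(-240)*4 = -40*(-24) = 960)
y = 906/13 (y = 34 + 32*(-29*(-1/26)) = 34 + 32*(29/26) = 34 + 464/13 = 906/13 ≈ 69.692)
1/(m + y) = 1/(960 + 906/13) = 1/(13386/13) = 13/13386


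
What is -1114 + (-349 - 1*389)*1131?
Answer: -835792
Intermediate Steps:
-1114 + (-349 - 1*389)*1131 = -1114 + (-349 - 389)*1131 = -1114 - 738*1131 = -1114 - 834678 = -835792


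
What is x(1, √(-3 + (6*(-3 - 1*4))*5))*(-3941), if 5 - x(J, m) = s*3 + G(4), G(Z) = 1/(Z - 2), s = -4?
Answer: -130053/2 ≈ -65027.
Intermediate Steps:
G(Z) = 1/(-2 + Z)
x(J, m) = 33/2 (x(J, m) = 5 - (-4*3 + 1/(-2 + 4)) = 5 - (-12 + 1/2) = 5 - (-12 + ½) = 5 - 1*(-23/2) = 5 + 23/2 = 33/2)
x(1, √(-3 + (6*(-3 - 1*4))*5))*(-3941) = (33/2)*(-3941) = -130053/2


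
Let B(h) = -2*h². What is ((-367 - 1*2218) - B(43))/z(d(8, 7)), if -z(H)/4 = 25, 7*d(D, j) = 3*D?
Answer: -1113/100 ≈ -11.130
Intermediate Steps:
d(D, j) = 3*D/7 (d(D, j) = (3*D)/7 = 3*D/7)
z(H) = -100 (z(H) = -4*25 = -100)
((-367 - 1*2218) - B(43))/z(d(8, 7)) = ((-367 - 1*2218) - (-2)*43²)/(-100) = ((-367 - 2218) - (-2)*1849)*(-1/100) = (-2585 - 1*(-3698))*(-1/100) = (-2585 + 3698)*(-1/100) = 1113*(-1/100) = -1113/100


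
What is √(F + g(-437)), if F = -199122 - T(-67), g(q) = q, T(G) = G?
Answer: 2*I*√49873 ≈ 446.65*I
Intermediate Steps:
F = -199055 (F = -199122 - 1*(-67) = -199122 + 67 = -199055)
√(F + g(-437)) = √(-199055 - 437) = √(-199492) = 2*I*√49873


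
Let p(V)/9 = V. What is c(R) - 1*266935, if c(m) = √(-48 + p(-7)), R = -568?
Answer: -266935 + I*√111 ≈ -2.6694e+5 + 10.536*I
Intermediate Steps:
p(V) = 9*V
c(m) = I*√111 (c(m) = √(-48 + 9*(-7)) = √(-48 - 63) = √(-111) = I*√111)
c(R) - 1*266935 = I*√111 - 1*266935 = I*√111 - 266935 = -266935 + I*√111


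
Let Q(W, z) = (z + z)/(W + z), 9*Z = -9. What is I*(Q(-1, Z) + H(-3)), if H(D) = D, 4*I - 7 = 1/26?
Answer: -183/52 ≈ -3.5192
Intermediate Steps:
Z = -1 (Z = (⅑)*(-9) = -1)
Q(W, z) = 2*z/(W + z) (Q(W, z) = (2*z)/(W + z) = 2*z/(W + z))
I = 183/104 (I = 7/4 + (¼)/26 = 7/4 + (¼)*(1/26) = 7/4 + 1/104 = 183/104 ≈ 1.7596)
I*(Q(-1, Z) + H(-3)) = 183*(2*(-1)/(-1 - 1) - 3)/104 = 183*(2*(-1)/(-2) - 3)/104 = 183*(2*(-1)*(-½) - 3)/104 = 183*(1 - 3)/104 = (183/104)*(-2) = -183/52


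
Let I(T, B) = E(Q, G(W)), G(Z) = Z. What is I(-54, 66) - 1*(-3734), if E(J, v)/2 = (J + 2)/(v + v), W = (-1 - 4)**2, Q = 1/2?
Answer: 37341/10 ≈ 3734.1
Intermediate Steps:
Q = 1/2 ≈ 0.50000
W = 25 (W = (-5)**2 = 25)
E(J, v) = (2 + J)/v (E(J, v) = 2*((J + 2)/(v + v)) = 2*((2 + J)/((2*v))) = 2*((2 + J)*(1/(2*v))) = 2*((2 + J)/(2*v)) = (2 + J)/v)
I(T, B) = 1/10 (I(T, B) = (2 + 1/2)/25 = (1/25)*(5/2) = 1/10)
I(-54, 66) - 1*(-3734) = 1/10 - 1*(-3734) = 1/10 + 3734 = 37341/10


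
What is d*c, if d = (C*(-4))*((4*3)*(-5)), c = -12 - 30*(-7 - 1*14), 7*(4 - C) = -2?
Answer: 4449600/7 ≈ 6.3566e+5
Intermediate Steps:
C = 30/7 (C = 4 - ⅐*(-2) = 4 + 2/7 = 30/7 ≈ 4.2857)
c = 618 (c = -12 - 30*(-7 - 14) = -12 - 30*(-21) = -12 + 630 = 618)
d = 7200/7 (d = ((30/7)*(-4))*((4*3)*(-5)) = -1440*(-5)/7 = -120/7*(-60) = 7200/7 ≈ 1028.6)
d*c = (7200/7)*618 = 4449600/7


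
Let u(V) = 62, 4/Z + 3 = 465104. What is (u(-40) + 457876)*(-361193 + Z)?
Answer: -311455732056606/1883 ≈ -1.6540e+11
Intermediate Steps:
Z = 4/465101 (Z = 4/(-3 + 465104) = 4/465101 ≈ 8.6003e-6)
(u(-40) + 457876)*(-361193 + Z) = (62 + 457876)*(-361193 + 4/465101) = 457938*(-167991225489/465101) = -311455732056606/1883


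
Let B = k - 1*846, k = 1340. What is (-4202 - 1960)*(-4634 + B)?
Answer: 25510680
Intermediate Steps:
B = 494 (B = 1340 - 1*846 = 1340 - 846 = 494)
(-4202 - 1960)*(-4634 + B) = (-4202 - 1960)*(-4634 + 494) = -6162*(-4140) = 25510680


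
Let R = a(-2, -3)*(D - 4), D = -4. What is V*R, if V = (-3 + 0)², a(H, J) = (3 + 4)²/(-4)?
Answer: 882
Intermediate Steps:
a(H, J) = -49/4 (a(H, J) = 7²*(-¼) = 49*(-¼) = -49/4)
R = 98 (R = -49*(-4 - 4)/4 = -49/4*(-8) = 98)
V = 9 (V = (-3)² = 9)
V*R = 9*98 = 882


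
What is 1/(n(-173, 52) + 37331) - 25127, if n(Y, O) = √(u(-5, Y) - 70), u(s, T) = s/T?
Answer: 3*(-25127*√232685 + 54092258076*I)/(-6458263*I + 3*√232685) ≈ -25127.0 - 5.5879e-9*I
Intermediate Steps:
u(s, T) = s/T
n(Y, O) = √(-70 - 5/Y) (n(Y, O) = √(-5/Y - 70) = √(-70 - 5/Y))
1/(n(-173, 52) + 37331) - 25127 = 1/(√(-70 - 5/(-173)) + 37331) - 25127 = 1/(√(-70 - 5*(-1/173)) + 37331) - 25127 = 1/(√(-70 + 5/173) + 37331) - 25127 = 1/(√(-12105/173) + 37331) - 25127 = 1/(3*I*√232685/173 + 37331) - 25127 = 1/(37331 + 3*I*√232685/173) - 25127 = -25127 + 1/(37331 + 3*I*√232685/173)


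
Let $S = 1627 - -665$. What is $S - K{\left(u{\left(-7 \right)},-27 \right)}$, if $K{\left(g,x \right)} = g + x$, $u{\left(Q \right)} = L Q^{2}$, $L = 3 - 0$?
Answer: $2172$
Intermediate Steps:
$L = 3$ ($L = 3 + 0 = 3$)
$u{\left(Q \right)} = 3 Q^{2}$
$S = 2292$ ($S = 1627 + 665 = 2292$)
$S - K{\left(u{\left(-7 \right)},-27 \right)} = 2292 - \left(3 \left(-7\right)^{2} - 27\right) = 2292 - \left(3 \cdot 49 - 27\right) = 2292 - \left(147 - 27\right) = 2292 - 120 = 2172$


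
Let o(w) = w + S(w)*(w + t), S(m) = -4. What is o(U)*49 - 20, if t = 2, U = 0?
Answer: -412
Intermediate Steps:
o(w) = -8 - 3*w (o(w) = w - 4*(w + 2) = w - 4*(2 + w) = w + (-8 - 4*w) = -8 - 3*w)
o(U)*49 - 20 = (-8 - 3*0)*49 - 20 = (-8 + 0)*49 - 20 = -8*49 - 20 = -392 - 20 = -412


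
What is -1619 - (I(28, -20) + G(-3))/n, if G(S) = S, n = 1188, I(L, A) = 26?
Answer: -1923395/1188 ≈ -1619.0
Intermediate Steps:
-1619 - (I(28, -20) + G(-3))/n = -1619 - (26 - 3)/1188 = -1619 - 23/1188 = -1923395/1188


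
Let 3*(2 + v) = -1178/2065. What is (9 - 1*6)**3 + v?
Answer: 153697/6195 ≈ 24.810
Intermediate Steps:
v = -13568/6195 (v = -2 + (-1178/2065)/3 = -2 + (-1178*1/2065)/3 = -2 + (1/3)*(-1178/2065) = -2 - 1178/6195 = -13568/6195 ≈ -2.1902)
(9 - 1*6)**3 + v = (9 - 1*6)**3 - 13568/6195 = (9 - 6)**3 - 13568/6195 = 3**3 - 13568/6195 = 27 - 13568/6195 = 153697/6195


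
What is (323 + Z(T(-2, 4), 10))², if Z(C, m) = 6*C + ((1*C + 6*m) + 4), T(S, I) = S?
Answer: 139129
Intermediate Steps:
Z(C, m) = 4 + 6*m + 7*C (Z(C, m) = 6*C + ((C + 6*m) + 4) = 6*C + (4 + C + 6*m) = 4 + 6*m + 7*C)
(323 + Z(T(-2, 4), 10))² = (323 + (4 + 6*10 + 7*(-2)))² = (323 + (4 + 60 - 14))² = (323 + 50)² = 373² = 139129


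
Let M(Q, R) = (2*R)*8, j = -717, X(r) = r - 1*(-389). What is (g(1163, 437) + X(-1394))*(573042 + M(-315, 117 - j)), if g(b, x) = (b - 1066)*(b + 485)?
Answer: 93148002486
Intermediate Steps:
X(r) = 389 + r (X(r) = r + 389 = 389 + r)
g(b, x) = (-1066 + b)*(485 + b)
M(Q, R) = 16*R
(g(1163, 437) + X(-1394))*(573042 + M(-315, 117 - j)) = ((-517010 + 1163**2 - 581*1163) + (389 - 1394))*(573042 + 16*(117 - 1*(-717))) = ((-517010 + 1352569 - 675703) - 1005)*(573042 + 16*(117 + 717)) = (159856 - 1005)*(573042 + 16*834) = 158851*(573042 + 13344) = 158851*586386 = 93148002486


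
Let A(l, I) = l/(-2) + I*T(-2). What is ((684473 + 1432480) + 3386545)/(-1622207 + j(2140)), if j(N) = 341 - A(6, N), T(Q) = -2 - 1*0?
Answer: -500318/147053 ≈ -3.4023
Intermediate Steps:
T(Q) = -2 (T(Q) = -2 + 0 = -2)
A(l, I) = -2*I - l/2 (A(l, I) = l/(-2) + I*(-2) = l*(-½) - 2*I = -l/2 - 2*I = -2*I - l/2)
j(N) = 344 + 2*N (j(N) = 341 - (-2*N - ½*6) = 341 - (-2*N - 3) = 341 - (-3 - 2*N) = 341 + (3 + 2*N) = 344 + 2*N)
((684473 + 1432480) + 3386545)/(-1622207 + j(2140)) = ((684473 + 1432480) + 3386545)/(-1622207 + (344 + 2*2140)) = (2116953 + 3386545)/(-1622207 + (344 + 4280)) = 5503498/(-1622207 + 4624) = 5503498/(-1617583) = 5503498*(-1/1617583) = -500318/147053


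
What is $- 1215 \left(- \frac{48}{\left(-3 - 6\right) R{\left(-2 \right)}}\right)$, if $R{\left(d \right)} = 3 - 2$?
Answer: $-6480$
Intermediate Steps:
$R{\left(d \right)} = 1$
$- 1215 \left(- \frac{48}{\left(-3 - 6\right) R{\left(-2 \right)}}\right) = - 1215 \left(- \frac{48}{\left(-3 - 6\right) 1}\right) = - 1215 \left(- \frac{48}{\left(-9\right) 1}\right) = - 1215 \left(- \frac{48}{-9}\right) = - 1215 \left(\left(-48\right) \left(- \frac{1}{9}\right)\right) = \left(-1215\right) \frac{16}{3} = -6480$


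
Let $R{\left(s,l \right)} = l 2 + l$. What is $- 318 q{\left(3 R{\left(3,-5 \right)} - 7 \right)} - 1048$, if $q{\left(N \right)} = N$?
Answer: $15488$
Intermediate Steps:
$R{\left(s,l \right)} = 3 l$ ($R{\left(s,l \right)} = 2 l + l = 3 l$)
$- 318 q{\left(3 R{\left(3,-5 \right)} - 7 \right)} - 1048 = - 318 \left(3 \cdot 3 \left(-5\right) - 7\right) - 1048 = - 318 \left(3 \left(-15\right) - 7\right) - 1048 = - 318 \left(-45 - 7\right) - 1048 = \left(-318\right) \left(-52\right) - 1048 = 16536 - 1048 = 15488$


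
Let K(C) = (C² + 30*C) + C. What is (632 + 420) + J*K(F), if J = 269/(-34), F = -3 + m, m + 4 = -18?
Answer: 38059/17 ≈ 2238.8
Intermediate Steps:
m = -22 (m = -4 - 18 = -22)
F = -25 (F = -3 - 22 = -25)
K(C) = C² + 31*C
J = -269/34 (J = 269*(-1/34) = -269/34 ≈ -7.9118)
(632 + 420) + J*K(F) = (632 + 420) - (-6725)*(31 - 25)/34 = 1052 - (-6725)*6/34 = 1052 - 269/34*(-150) = 1052 + 20175/17 = 38059/17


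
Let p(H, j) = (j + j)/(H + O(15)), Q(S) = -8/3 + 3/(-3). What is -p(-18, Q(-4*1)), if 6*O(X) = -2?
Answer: -2/5 ≈ -0.40000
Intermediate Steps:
O(X) = -1/3 (O(X) = (1/6)*(-2) = -1/3)
Q(S) = -11/3 (Q(S) = -8*1/3 + 3*(-1/3) = -8/3 - 1 = -11/3)
p(H, j) = 2*j/(-1/3 + H) (p(H, j) = (j + j)/(H - 1/3) = (2*j)/(-1/3 + H) = 2*j/(-1/3 + H))
-p(-18, Q(-4*1)) = -6*(-11)/(3*(-1 + 3*(-18))) = -6*(-11)/(3*(-1 - 54)) = -6*(-11)/(3*(-55)) = -6*(-11)*(-1)/(3*55) = -1*2/5 = -2/5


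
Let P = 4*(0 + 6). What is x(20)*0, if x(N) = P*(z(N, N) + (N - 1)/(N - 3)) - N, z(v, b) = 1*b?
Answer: 0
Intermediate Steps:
z(v, b) = b
P = 24 (P = 4*6 = 24)
x(N) = 23*N + 24*(-1 + N)/(-3 + N) (x(N) = 24*(N + (N - 1)/(N - 3)) - N = 24*(N + (-1 + N)/(-3 + N)) - N = (24*N + 24*(-1 + N)/(-3 + N)) - N = 23*N + 24*(-1 + N)/(-3 + N))
x(20)*0 = ((-24 - 45*20 + 23*20²)/(-3 + 20))*0 = ((-24 - 900 + 23*400)/17)*0 = ((-24 - 900 + 9200)/17)*0 = ((1/17)*8276)*0 = (8276/17)*0 = 0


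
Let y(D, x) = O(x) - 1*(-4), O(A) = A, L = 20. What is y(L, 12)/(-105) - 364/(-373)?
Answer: 32252/39165 ≈ 0.82349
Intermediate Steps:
y(D, x) = 4 + x (y(D, x) = x - 1*(-4) = x + 4 = 4 + x)
y(L, 12)/(-105) - 364/(-373) = (4 + 12)/(-105) - 364/(-373) = 16*(-1/105) - 364*(-1/373) = -16/105 + 364/373 = 32252/39165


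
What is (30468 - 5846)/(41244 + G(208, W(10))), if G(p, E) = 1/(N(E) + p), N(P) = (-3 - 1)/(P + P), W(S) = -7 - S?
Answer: 87112636/145921289 ≈ 0.59698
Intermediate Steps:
N(P) = -2/P (N(P) = -4*1/(2*P) = -2/P)
G(p, E) = 1/(p - 2/E) (G(p, E) = 1/(-2/E + p) = 1/(p - 2/E))
(30468 - 5846)/(41244 + G(208, W(10))) = (30468 - 5846)/(41244 + (-7 - 1*10)/(-2 + (-7 - 1*10)*208)) = 24622/(41244 + (-7 - 10)/(-2 + (-7 - 10)*208)) = 24622/(41244 - 17/(-2 - 17*208)) = 24622/(41244 - 17/(-2 - 3536)) = 24622/(41244 - 17/(-3538)) = 24622/(41244 - 17*(-1/3538)) = 24622/(41244 + 17/3538) = 24622/(145921289/3538) = 24622*(3538/145921289) = 87112636/145921289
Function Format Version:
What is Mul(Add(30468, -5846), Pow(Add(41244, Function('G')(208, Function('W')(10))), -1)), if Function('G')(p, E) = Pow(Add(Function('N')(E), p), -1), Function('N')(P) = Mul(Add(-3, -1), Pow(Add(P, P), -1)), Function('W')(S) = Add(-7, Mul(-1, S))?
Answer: Rational(87112636, 145921289) ≈ 0.59698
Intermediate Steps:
Function('N')(P) = Mul(-2, Pow(P, -1)) (Function('N')(P) = Mul(-4, Pow(Mul(2, P), -1)) = Mul(-4, Mul(Rational(1, 2), Pow(P, -1))) = Mul(-2, Pow(P, -1)))
Function('G')(p, E) = Pow(Add(p, Mul(-2, Pow(E, -1))), -1) (Function('G')(p, E) = Pow(Add(Mul(-2, Pow(E, -1)), p), -1) = Pow(Add(p, Mul(-2, Pow(E, -1))), -1))
Mul(Add(30468, -5846), Pow(Add(41244, Function('G')(208, Function('W')(10))), -1)) = Mul(Add(30468, -5846), Pow(Add(41244, Mul(Add(-7, Mul(-1, 10)), Pow(Add(-2, Mul(Add(-7, Mul(-1, 10)), 208)), -1))), -1)) = Mul(24622, Pow(Add(41244, Mul(Add(-7, -10), Pow(Add(-2, Mul(Add(-7, -10), 208)), -1))), -1)) = Mul(24622, Pow(Add(41244, Mul(-17, Pow(Add(-2, Mul(-17, 208)), -1))), -1)) = Mul(24622, Pow(Add(41244, Mul(-17, Pow(Add(-2, -3536), -1))), -1)) = Mul(24622, Pow(Add(41244, Mul(-17, Pow(-3538, -1))), -1)) = Mul(24622, Pow(Add(41244, Mul(-17, Rational(-1, 3538))), -1)) = Mul(24622, Pow(Add(41244, Rational(17, 3538)), -1)) = Mul(24622, Pow(Rational(145921289, 3538), -1)) = Mul(24622, Rational(3538, 145921289)) = Rational(87112636, 145921289)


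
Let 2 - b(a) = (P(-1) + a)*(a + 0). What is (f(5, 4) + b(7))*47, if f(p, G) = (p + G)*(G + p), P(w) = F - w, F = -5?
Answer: 2914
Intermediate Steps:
P(w) = -5 - w
b(a) = 2 - a*(-4 + a) (b(a) = 2 - ((-5 - 1*(-1)) + a)*(a + 0) = 2 - ((-5 + 1) + a)*a = 2 - (-4 + a)*a = 2 - a*(-4 + a))
f(p, G) = (G + p)² (f(p, G) = (G + p)*(G + p) = (G + p)²)
(f(5, 4) + b(7))*47 = ((4 + 5)² + (2 - 1*7² + 4*7))*47 = (9² + (2 - 1*49 + 28))*47 = (81 + (2 - 49 + 28))*47 = (81 - 19)*47 = 62*47 = 2914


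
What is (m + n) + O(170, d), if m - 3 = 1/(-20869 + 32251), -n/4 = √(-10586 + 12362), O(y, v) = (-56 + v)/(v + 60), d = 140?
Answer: 486593/142275 - 16*√111 ≈ -165.15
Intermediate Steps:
O(y, v) = (-56 + v)/(60 + v)
n = -16*√111 (n = -4*√(-10586 + 12362) = -16*√111 ≈ -168.57)
m = 34147/11382 (m = 3 + 1/(-20869 + 32251) = 3 + 1/11382 = 34147/11382 ≈ 3.0001)
(m + n) + O(170, d) = (34147/11382 - 16*√111) + (-56 + 140)/(60 + 140) = (34147/11382 - 16*√111) + 84/200 = (34147/11382 - 16*√111) + (1/200)*84 = (34147/11382 - 16*√111) + 21/50 = 486593/142275 - 16*√111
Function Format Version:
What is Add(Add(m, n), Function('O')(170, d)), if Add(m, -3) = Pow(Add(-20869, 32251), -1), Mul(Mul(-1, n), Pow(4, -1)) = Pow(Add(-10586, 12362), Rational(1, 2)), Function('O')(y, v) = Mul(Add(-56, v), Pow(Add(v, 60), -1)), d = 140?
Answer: Add(Rational(486593, 142275), Mul(-16, Pow(111, Rational(1, 2)))) ≈ -165.15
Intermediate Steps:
Function('O')(y, v) = Mul(Pow(Add(60, v), -1), Add(-56, v)) (Function('O')(y, v) = Mul(Add(-56, v), Pow(Add(60, v), -1)) = Mul(Pow(Add(60, v), -1), Add(-56, v)))
n = Mul(-16, Pow(111, Rational(1, 2))) (n = Mul(-4, Pow(Add(-10586, 12362), Rational(1, 2))) = Mul(-4, Pow(1776, Rational(1, 2))) = Mul(-4, Mul(4, Pow(111, Rational(1, 2)))) = Mul(-16, Pow(111, Rational(1, 2))) ≈ -168.57)
m = Rational(34147, 11382) (m = Add(3, Pow(Add(-20869, 32251), -1)) = Add(3, Pow(11382, -1)) = Add(3, Rational(1, 11382)) = Rational(34147, 11382) ≈ 3.0001)
Add(Add(m, n), Function('O')(170, d)) = Add(Add(Rational(34147, 11382), Mul(-16, Pow(111, Rational(1, 2)))), Mul(Pow(Add(60, 140), -1), Add(-56, 140))) = Add(Add(Rational(34147, 11382), Mul(-16, Pow(111, Rational(1, 2)))), Mul(Pow(200, -1), 84)) = Add(Add(Rational(34147, 11382), Mul(-16, Pow(111, Rational(1, 2)))), Mul(Rational(1, 200), 84)) = Add(Add(Rational(34147, 11382), Mul(-16, Pow(111, Rational(1, 2)))), Rational(21, 50)) = Add(Rational(486593, 142275), Mul(-16, Pow(111, Rational(1, 2))))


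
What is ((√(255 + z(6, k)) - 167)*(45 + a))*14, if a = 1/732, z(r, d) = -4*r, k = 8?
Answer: -38508029/366 + 230587*√231/366 ≈ -95638.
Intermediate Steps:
a = 1/732 ≈ 0.0013661
((√(255 + z(6, k)) - 167)*(45 + a))*14 = ((√(255 - 4*6) - 167)*(45 + 1/732))*14 = ((√(255 - 24) - 167)*(32941/732))*14 = ((√231 - 167)*(32941/732))*14 = ((-167 + √231)*(32941/732))*14 = (-5501147/732 + 32941*√231/732)*14 = -38508029/366 + 230587*√231/366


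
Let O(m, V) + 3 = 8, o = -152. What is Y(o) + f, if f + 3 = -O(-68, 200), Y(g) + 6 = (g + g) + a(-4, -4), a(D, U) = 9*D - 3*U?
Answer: -342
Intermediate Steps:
O(m, V) = 5 (O(m, V) = -3 + 8 = 5)
a(D, U) = -3*U + 9*D
Y(g) = -30 + 2*g (Y(g) = -6 + ((g + g) + (-3*(-4) + 9*(-4))) = -6 + (2*g + (12 - 36)) = -6 + (2*g - 24) = -6 + (-24 + 2*g) = -30 + 2*g)
f = -8 (f = -3 - 1*5 = -3 - 5 = -8)
Y(o) + f = (-30 + 2*(-152)) - 8 = (-30 - 304) - 8 = -334 - 8 = -342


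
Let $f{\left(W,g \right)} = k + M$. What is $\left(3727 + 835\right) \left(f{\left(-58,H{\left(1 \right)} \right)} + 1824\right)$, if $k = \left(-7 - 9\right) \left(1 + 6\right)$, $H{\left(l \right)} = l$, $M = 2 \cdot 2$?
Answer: $7828392$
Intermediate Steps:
$M = 4$
$k = -112$ ($k = \left(-16\right) 7 = -112$)
$f{\left(W,g \right)} = -108$ ($f{\left(W,g \right)} = -112 + 4 = -108$)
$\left(3727 + 835\right) \left(f{\left(-58,H{\left(1 \right)} \right)} + 1824\right) = \left(3727 + 835\right) \left(-108 + 1824\right) = 4562 \cdot 1716 = 7828392$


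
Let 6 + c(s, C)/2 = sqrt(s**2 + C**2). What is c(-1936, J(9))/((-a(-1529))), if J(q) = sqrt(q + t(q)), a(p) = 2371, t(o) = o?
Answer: 12/2371 - 2*sqrt(3748114)/2371 ≈ -1.6280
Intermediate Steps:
J(q) = sqrt(2)*sqrt(q) (J(q) = sqrt(q + q) = sqrt(2*q) = sqrt(2)*sqrt(q))
c(s, C) = -12 + 2*sqrt(C**2 + s**2) (c(s, C) = -12 + 2*sqrt(s**2 + C**2) = -12 + 2*sqrt(C**2 + s**2))
c(-1936, J(9))/((-a(-1529))) = (-12 + 2*sqrt((sqrt(2)*sqrt(9))**2 + (-1936)**2))/((-1*2371)) = (-12 + 2*sqrt((sqrt(2)*3)**2 + 3748096))/(-2371) = (-12 + 2*sqrt((3*sqrt(2))**2 + 3748096))*(-1/2371) = (-12 + 2*sqrt(18 + 3748096))*(-1/2371) = (-12 + 2*sqrt(3748114))*(-1/2371) = 12/2371 - 2*sqrt(3748114)/2371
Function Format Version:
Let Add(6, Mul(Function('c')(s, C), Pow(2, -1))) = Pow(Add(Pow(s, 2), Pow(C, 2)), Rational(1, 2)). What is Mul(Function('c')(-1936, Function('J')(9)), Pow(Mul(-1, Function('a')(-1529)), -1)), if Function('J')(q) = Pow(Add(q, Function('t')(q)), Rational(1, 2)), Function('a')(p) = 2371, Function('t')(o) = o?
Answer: Add(Rational(12, 2371), Mul(Rational(-2, 2371), Pow(3748114, Rational(1, 2)))) ≈ -1.6280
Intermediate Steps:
Function('J')(q) = Mul(Pow(2, Rational(1, 2)), Pow(q, Rational(1, 2))) (Function('J')(q) = Pow(Add(q, q), Rational(1, 2)) = Pow(Mul(2, q), Rational(1, 2)) = Mul(Pow(2, Rational(1, 2)), Pow(q, Rational(1, 2))))
Function('c')(s, C) = Add(-12, Mul(2, Pow(Add(Pow(C, 2), Pow(s, 2)), Rational(1, 2)))) (Function('c')(s, C) = Add(-12, Mul(2, Pow(Add(Pow(s, 2), Pow(C, 2)), Rational(1, 2)))) = Add(-12, Mul(2, Pow(Add(Pow(C, 2), Pow(s, 2)), Rational(1, 2)))))
Mul(Function('c')(-1936, Function('J')(9)), Pow(Mul(-1, Function('a')(-1529)), -1)) = Mul(Add(-12, Mul(2, Pow(Add(Pow(Mul(Pow(2, Rational(1, 2)), Pow(9, Rational(1, 2))), 2), Pow(-1936, 2)), Rational(1, 2)))), Pow(Mul(-1, 2371), -1)) = Mul(Add(-12, Mul(2, Pow(Add(Pow(Mul(Pow(2, Rational(1, 2)), 3), 2), 3748096), Rational(1, 2)))), Pow(-2371, -1)) = Mul(Add(-12, Mul(2, Pow(Add(Pow(Mul(3, Pow(2, Rational(1, 2))), 2), 3748096), Rational(1, 2)))), Rational(-1, 2371)) = Mul(Add(-12, Mul(2, Pow(Add(18, 3748096), Rational(1, 2)))), Rational(-1, 2371)) = Mul(Add(-12, Mul(2, Pow(3748114, Rational(1, 2)))), Rational(-1, 2371)) = Add(Rational(12, 2371), Mul(Rational(-2, 2371), Pow(3748114, Rational(1, 2))))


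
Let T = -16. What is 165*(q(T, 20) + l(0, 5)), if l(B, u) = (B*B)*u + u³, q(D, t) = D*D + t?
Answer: 66165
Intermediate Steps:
q(D, t) = t + D² (q(D, t) = D² + t = t + D²)
l(B, u) = u³ + u*B² (l(B, u) = B²*u + u³ = u*B² + u³ = u³ + u*B²)
165*(q(T, 20) + l(0, 5)) = 165*((20 + (-16)²) + 5*(0² + 5²)) = 165*((20 + 256) + 5*(0 + 25)) = 165*(276 + 5*25) = 165*(276 + 125) = 165*401 = 66165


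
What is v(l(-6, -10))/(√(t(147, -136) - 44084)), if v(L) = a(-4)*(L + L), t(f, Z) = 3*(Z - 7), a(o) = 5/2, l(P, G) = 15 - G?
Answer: -125*I*√44513/44513 ≈ -0.59247*I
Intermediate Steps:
a(o) = 5/2 (a(o) = 5*(½) = 5/2)
t(f, Z) = -21 + 3*Z (t(f, Z) = 3*(-7 + Z) = -21 + 3*Z)
v(L) = 5*L (v(L) = 5*(L + L)/2 = 5*(2*L)/2 = 5*L)
v(l(-6, -10))/(√(t(147, -136) - 44084)) = (5*(15 - 1*(-10)))/(√((-21 + 3*(-136)) - 44084)) = (5*(15 + 10))/(√((-21 - 408) - 44084)) = (5*25)/(√(-429 - 44084)) = 125/(√(-44513)) = 125/((I*√44513)) = 125*(-I*√44513/44513) = -125*I*√44513/44513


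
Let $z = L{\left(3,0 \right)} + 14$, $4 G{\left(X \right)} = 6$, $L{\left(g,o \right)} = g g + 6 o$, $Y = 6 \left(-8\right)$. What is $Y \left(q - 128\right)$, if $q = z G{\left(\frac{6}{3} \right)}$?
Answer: $4488$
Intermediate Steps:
$Y = -48$
$L{\left(g,o \right)} = g^{2} + 6 o$
$G{\left(X \right)} = \frac{3}{2}$ ($G{\left(X \right)} = \frac{1}{4} \cdot 6 = \frac{3}{2}$)
$z = 23$ ($z = \left(3^{2} + 6 \cdot 0\right) + 14 = \left(9 + 0\right) + 14 = 9 + 14 = 23$)
$q = \frac{69}{2}$ ($q = 23 \cdot \frac{3}{2} = \frac{69}{2} \approx 34.5$)
$Y \left(q - 128\right) = - 48 \left(\frac{69}{2} - 128\right) = \left(-48\right) \left(- \frac{187}{2}\right) = 4488$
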